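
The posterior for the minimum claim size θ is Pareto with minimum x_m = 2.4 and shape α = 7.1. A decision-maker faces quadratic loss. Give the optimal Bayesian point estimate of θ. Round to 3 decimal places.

The Pareto density is strictly decreasing on [x_m, ∞), so the mode is x_m = 2.400.
Mean = α·x_m/(α−1) = 7.1·2.4/6.1 = 2.793.
Quadratic loss ⇒ the optimal estimator is the posterior mean.

2.793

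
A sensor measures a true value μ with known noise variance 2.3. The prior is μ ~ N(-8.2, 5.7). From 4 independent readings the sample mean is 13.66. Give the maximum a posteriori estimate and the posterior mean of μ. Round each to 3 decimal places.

Posterior for μ is Normal. Precision-weighted mean: (1/5.7·-8.2 + 4/2.3·13.66) / (1/5.7 + 4/2.3) = 11.657.
A Normal posterior is symmetric, so mode = mean.

MAP = 11.657, posterior mean = 11.657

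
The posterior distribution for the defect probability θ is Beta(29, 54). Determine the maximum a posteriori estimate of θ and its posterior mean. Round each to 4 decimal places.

maximum a posteriori estimate = 0.3457, posterior mean = 0.3494

Mode = (29−1)/(29+54−2) = 28/81 = 0.3457.
Mean = 29/(29+54) = 29/83 = 0.3494.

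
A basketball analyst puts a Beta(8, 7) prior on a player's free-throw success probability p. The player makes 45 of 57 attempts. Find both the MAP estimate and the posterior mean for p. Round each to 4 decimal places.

MAP = 0.7429, posterior mean = 0.7361

Posterior: Beta(8+45, 7+12) = Beta(53, 19).
Mode = (53−1)/(53+19−2) = 52/70 = 0.7429.
Mean = 53/(53+19) = 53/72 = 0.7361.
Mode > mean: the posterior has a left tail.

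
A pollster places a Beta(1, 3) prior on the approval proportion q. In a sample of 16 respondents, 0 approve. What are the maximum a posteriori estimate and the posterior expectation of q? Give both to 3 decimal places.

Posterior: Beta(1+0, 3+16) = Beta(1, 19).
Since α = 1 ≤ 1 and β > 1, the Beta density is monotone decreasing on [0,1]; the mode is at 0.
Mean = 1/(1+19) = 0.050.

maximum a posteriori estimate = 0.000, posterior expectation = 0.050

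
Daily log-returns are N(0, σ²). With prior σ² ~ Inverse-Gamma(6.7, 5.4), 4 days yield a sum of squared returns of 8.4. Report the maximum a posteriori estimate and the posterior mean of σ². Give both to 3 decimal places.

Posterior: Inverse-Gamma(shape = 6.7+4/2 = 8.7, scale = 5.4+8.4/2 = 9.6).
Mode = β/(α+1) = 9.6/9.7 = 0.990.
Mean = β/(α−1) = 9.6/7.7 = 1.247.

maximum a posteriori estimate = 0.990, posterior mean = 1.247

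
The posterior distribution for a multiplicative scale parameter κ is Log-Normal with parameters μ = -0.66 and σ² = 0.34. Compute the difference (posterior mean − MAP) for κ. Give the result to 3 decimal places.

0.245

Mode = exp(μ − σ²) = exp(-1.00) = 0.368.
Mean = exp(μ + σ²/2) = exp(-0.490) = 0.613.
Difference = 0.613 − 0.368 = 0.245.
Right-skewed posterior ⇒ mode < mean.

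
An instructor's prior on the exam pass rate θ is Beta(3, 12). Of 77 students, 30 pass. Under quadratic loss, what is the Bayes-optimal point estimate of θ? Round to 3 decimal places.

Posterior: Beta(3+30, 12+47) = Beta(33, 59).
Mode = (33−1)/(33+59−2) = 32/90 = 0.356.
Mean = 33/(33+59) = 33/92 = 0.359.
Quadratic loss ⇒ the optimal estimator is the posterior mean.

0.359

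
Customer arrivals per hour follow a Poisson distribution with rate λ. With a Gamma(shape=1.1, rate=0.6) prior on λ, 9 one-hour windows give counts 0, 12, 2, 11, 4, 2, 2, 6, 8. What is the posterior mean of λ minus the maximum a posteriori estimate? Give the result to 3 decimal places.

0.104

Σ counts = 47. Posterior: Gamma(shape = 1.1+47 = 48.1, rate = 0.6+9 = 9.6).
Mode = (α−1)/β = 47.1/9.6 = 4.906.
Mean = α/β = 48.1/9.6 = 5.010.
Difference = 5.010 − 4.906 = 0.104.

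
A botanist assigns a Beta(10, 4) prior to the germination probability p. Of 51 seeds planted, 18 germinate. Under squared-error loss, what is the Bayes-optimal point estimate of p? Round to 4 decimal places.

Posterior: Beta(10+18, 4+33) = Beta(28, 37).
Mode = (28−1)/(28+37−2) = 27/63 = 0.4286.
Mean = 28/(28+37) = 28/65 = 0.4308.
Squared-error loss ⇒ the optimal estimator is the posterior mean.

0.4308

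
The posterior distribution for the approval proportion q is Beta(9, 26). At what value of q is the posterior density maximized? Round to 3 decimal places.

Mode = (9−1)/(9+26−2) = 8/33 = 0.242.
Mean = 9/(9+26) = 9/35 = 0.257.
This is the posterior mode — the MAP estimate.

0.242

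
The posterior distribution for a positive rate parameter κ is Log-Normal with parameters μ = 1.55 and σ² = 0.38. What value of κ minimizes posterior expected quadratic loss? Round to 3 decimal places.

5.697

Mode = exp(μ − σ²) = exp(1.17) = 3.222.
Mean = exp(μ + σ²/2) = exp(1.740) = 5.697.
Quadratic loss ⇒ the optimal estimator is the posterior mean.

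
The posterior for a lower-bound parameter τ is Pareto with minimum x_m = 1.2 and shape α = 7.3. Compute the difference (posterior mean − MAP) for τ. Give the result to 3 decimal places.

0.190

The Pareto density is strictly decreasing on [x_m, ∞), so the mode is x_m = 1.200.
Mean = α·x_m/(α−1) = 7.3·1.2/6.3 = 1.390.
Difference = 1.390 − 1.200 = 0.190.
The mean is pulled above the mode by the posterior's right skew.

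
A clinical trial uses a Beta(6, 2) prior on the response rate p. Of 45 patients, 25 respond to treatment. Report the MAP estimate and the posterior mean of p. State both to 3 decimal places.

Posterior: Beta(6+25, 2+20) = Beta(31, 22).
Mode = (31−1)/(31+22−2) = 30/51 = 0.588.
Mean = 31/(31+22) = 31/53 = 0.585.

MAP = 0.588, posterior mean = 0.585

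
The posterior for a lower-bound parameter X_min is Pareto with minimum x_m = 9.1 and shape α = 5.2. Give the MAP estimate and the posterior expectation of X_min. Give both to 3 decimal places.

The Pareto density is strictly decreasing on [x_m, ∞), so the mode is x_m = 9.100.
Mean = α·x_m/(α−1) = 5.2·9.1/4.2 = 11.267.
The mean is pulled above the mode by the posterior's right skew.

X_min_MAP = 9.100, E[X_min|data] = 11.267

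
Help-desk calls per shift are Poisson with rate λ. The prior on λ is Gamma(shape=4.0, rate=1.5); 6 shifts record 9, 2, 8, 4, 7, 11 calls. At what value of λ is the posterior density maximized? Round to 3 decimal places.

Σ counts = 41. Posterior: Gamma(shape = 4.0+41 = 45.0, rate = 1.5+6 = 7.5).
Mode = (α−1)/β = 44.0/7.5 = 5.867.
Mean = α/β = 45.0/7.5 = 6.000.
This is the posterior mode — the MAP estimate.

5.867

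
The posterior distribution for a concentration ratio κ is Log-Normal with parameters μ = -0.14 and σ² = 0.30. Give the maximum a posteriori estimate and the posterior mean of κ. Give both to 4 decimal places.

MAP: 0.6440. Posterior mean: 1.0101.

Mode = exp(μ − σ²) = exp(-0.44) = 0.6440.
Mean = exp(μ + σ²/2) = exp(0.010) = 1.0101.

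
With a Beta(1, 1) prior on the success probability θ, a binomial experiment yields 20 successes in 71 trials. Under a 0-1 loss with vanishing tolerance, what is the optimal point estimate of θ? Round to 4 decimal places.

0.2817

Posterior: Beta(1+20, 1+51) = Beta(21, 52).
Mode = (21−1)/(21+52−2) = 20/71 = 0.2817.
With a flat prior the MAP equals the MLE, 20/71.
Mean = 21/(21+52) = 21/73 = 0.2877.
This is the posterior mode — the MAP estimate.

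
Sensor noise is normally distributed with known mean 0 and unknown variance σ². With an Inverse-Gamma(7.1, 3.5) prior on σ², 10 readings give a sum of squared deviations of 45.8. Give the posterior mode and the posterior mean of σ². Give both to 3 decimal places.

Posterior: Inverse-Gamma(shape = 7.1+10/2 = 12.1, scale = 3.5+45.8/2 = 26.4).
Mode = β/(α+1) = 26.4/13.1 = 2.015.
Mean = β/(α−1) = 26.4/11.1 = 2.378.

MAP = 2.015, posterior mean = 2.378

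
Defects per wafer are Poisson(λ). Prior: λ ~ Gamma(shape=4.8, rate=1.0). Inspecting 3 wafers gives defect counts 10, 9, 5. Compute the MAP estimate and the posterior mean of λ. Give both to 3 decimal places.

MAP estimate = 6.950, posterior mean = 7.200

Σ counts = 24. Posterior: Gamma(shape = 4.8+24 = 28.8, rate = 1.0+3 = 4.0).
Mode = (α−1)/β = 27.8/4.0 = 6.950.
Mean = α/β = 28.8/4.0 = 7.200.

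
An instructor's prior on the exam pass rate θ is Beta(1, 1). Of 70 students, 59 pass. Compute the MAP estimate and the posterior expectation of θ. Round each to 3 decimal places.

Posterior: Beta(1+59, 1+11) = Beta(60, 12).
Mode = (60−1)/(60+12−2) = 59/70 = 0.843.
With a flat prior the MAP equals the MLE, 59/70.
Mean = 60/(60+12) = 60/72 = 0.833.
The posterior is left-skewed, so the mode exceeds the mean.

MAP = 0.843, posterior mean = 0.833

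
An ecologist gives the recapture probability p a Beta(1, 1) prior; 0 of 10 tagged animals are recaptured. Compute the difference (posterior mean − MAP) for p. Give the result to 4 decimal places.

0.0833

Posterior: Beta(1+0, 1+10) = Beta(1, 11).
Since α = 1 ≤ 1 and β > 1, the Beta density is monotone decreasing on [0,1]; the mode is at 0.
Mean = 1/(1+11) = 0.0833.
Difference = 0.0833 − 0.0000 = 0.0833.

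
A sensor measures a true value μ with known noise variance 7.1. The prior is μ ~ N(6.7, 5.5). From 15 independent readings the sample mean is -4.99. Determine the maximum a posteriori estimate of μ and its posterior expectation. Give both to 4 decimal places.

μ_MAP = -4.0637, E[μ|data] = -4.0637

Posterior for μ is Normal. Precision-weighted mean: (1/5.5·6.7 + 15/7.1·-4.99) / (1/5.5 + 15/7.1) = -4.0637.
A Normal posterior is symmetric, so mode = mean.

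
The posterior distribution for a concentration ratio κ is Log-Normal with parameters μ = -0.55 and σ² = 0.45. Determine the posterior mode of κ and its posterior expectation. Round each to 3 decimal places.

MAP = 0.368; posterior mean = 0.723

Mode = exp(μ − σ²) = exp(-1.00) = 0.368.
Mean = exp(μ + σ²/2) = exp(-0.325) = 0.723.
The mean is pulled above the mode by the posterior's right skew.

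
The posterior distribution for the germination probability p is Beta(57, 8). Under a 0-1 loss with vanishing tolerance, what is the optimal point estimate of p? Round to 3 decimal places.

Mode = (57−1)/(57+8−2) = 56/63 = 0.889.
Mean = 57/(57+8) = 57/65 = 0.877.
This is the posterior mode — the MAP estimate.

0.889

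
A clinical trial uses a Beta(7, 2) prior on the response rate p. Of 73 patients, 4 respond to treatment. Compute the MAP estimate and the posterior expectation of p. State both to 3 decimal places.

MAP = 0.125; posterior mean = 0.134

Posterior: Beta(7+4, 2+69) = Beta(11, 71).
Mode = (11−1)/(11+71−2) = 10/80 = 0.125.
Mean = 11/(11+71) = 11/82 = 0.134.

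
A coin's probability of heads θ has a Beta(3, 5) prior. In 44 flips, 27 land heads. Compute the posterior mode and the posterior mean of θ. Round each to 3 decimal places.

θ_MAP = 0.580, E[θ|data] = 0.577

Posterior: Beta(3+27, 5+17) = Beta(30, 22).
Mode = (30−1)/(30+22−2) = 29/50 = 0.580.
Mean = 30/(30+22) = 30/52 = 0.577.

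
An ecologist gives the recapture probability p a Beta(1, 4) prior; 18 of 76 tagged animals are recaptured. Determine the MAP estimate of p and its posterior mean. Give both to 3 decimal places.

Posterior: Beta(1+18, 4+58) = Beta(19, 62).
Mode = (19−1)/(19+62−2) = 18/79 = 0.228.
Mean = 19/(19+62) = 19/81 = 0.235.
Right-skewed posterior ⇒ mode < mean.

MAP = 0.228; posterior mean = 0.235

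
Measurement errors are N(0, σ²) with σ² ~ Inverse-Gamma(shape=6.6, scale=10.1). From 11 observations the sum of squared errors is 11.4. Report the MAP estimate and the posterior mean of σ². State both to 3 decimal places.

MAP estimate = 1.206, posterior mean = 1.423

Posterior: Inverse-Gamma(shape = 6.6+11/2 = 12.1, scale = 10.1+11.4/2 = 15.8).
Mode = β/(α+1) = 15.8/13.1 = 1.206.
Mean = β/(α−1) = 15.8/11.1 = 1.423.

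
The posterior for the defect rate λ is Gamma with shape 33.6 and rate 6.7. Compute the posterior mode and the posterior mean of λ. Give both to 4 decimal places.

Mode = (α−1)/β = 32.6/6.7 = 4.8657.
Mean = α/β = 33.6/6.7 = 5.0149.

posterior mode = 4.8657, posterior mean = 5.0149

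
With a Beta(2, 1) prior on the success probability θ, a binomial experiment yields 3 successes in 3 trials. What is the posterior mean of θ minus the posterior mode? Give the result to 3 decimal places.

Posterior: Beta(2+3, 1+0) = Beta(5, 1).
Since β = 1 ≤ 1 and α > 1, the Beta density is monotone increasing on [0,1]; the mode is at 1.
Mean = 5/(5+1) = 0.833.
Difference = 0.833 − 1.000 = -0.167.
The posterior is left-skewed, so the mode exceeds the mean.

-0.167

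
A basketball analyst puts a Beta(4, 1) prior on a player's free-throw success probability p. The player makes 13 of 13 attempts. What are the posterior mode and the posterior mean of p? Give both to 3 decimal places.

Posterior: Beta(4+13, 1+0) = Beta(17, 1).
Since β = 1 ≤ 1 and α > 1, the Beta density is monotone increasing on [0,1]; the mode is at 1.
Mean = 17/(17+1) = 0.944.
The posterior is left-skewed, so the mode exceeds the mean.

posterior mode = 1.000, posterior mean = 0.944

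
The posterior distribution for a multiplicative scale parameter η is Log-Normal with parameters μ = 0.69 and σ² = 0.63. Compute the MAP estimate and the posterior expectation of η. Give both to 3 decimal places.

Mode = exp(μ − σ²) = exp(0.06) = 1.062.
Mean = exp(μ + σ²/2) = exp(1.005) = 2.732.

MAP estimate = 1.062, posterior expectation = 2.732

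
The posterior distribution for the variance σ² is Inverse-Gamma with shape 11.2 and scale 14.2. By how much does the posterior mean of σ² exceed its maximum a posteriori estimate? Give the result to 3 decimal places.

0.228

Mode = β/(α+1) = 14.2/12.2 = 1.164.
Mean = β/(α−1) = 14.2/10.2 = 1.392.
Difference = 1.392 − 1.164 = 0.228.
Right-skewed posterior ⇒ mode < mean.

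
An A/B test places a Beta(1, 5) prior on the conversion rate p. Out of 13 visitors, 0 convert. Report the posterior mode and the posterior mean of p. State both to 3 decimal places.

Posterior: Beta(1+0, 5+13) = Beta(1, 18).
Since α = 1 ≤ 1 and β > 1, the Beta density is monotone decreasing on [0,1]; the mode is at 0.
Mean = 1/(1+18) = 0.053.

MAP = 0.000, posterior mean = 0.053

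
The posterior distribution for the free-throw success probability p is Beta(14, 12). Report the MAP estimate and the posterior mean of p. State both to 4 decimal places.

MAP = 0.5417; posterior mean = 0.5385

Mode = (14−1)/(14+12−2) = 13/24 = 0.5417.
Mean = 14/(14+12) = 14/26 = 0.5385.
The posterior is left-skewed, so the mode exceeds the mean.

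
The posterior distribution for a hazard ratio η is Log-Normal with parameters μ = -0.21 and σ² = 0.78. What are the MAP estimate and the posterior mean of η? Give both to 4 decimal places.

MAP estimate = 0.3716, posterior mean = 1.1972

Mode = exp(μ − σ²) = exp(-0.99) = 0.3716.
Mean = exp(μ + σ²/2) = exp(0.180) = 1.1972.
Right-skewed posterior ⇒ mode < mean.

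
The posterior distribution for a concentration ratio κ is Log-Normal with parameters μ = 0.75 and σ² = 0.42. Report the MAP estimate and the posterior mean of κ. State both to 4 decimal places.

Mode = exp(μ − σ²) = exp(0.33) = 1.3910.
Mean = exp(μ + σ²/2) = exp(0.960) = 2.6117.

MAP: 1.3910. Posterior mean: 2.6117.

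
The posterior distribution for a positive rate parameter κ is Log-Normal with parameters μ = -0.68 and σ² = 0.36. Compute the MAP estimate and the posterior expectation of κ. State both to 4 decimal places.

MAP = 0.3535, posterior mean = 0.6065

Mode = exp(μ − σ²) = exp(-1.04) = 0.3535.
Mean = exp(μ + σ²/2) = exp(-0.500) = 0.6065.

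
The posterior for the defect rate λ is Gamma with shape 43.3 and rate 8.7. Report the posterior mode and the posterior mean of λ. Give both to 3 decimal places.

Mode = (α−1)/β = 42.3/8.7 = 4.862.
Mean = α/β = 43.3/8.7 = 4.977.

λ_MAP = 4.862, E[λ|data] = 4.977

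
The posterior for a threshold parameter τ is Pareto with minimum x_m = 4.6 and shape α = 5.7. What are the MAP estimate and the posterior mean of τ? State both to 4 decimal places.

MAP: 4.6000. Posterior mean: 5.5787.

The Pareto density is strictly decreasing on [x_m, ∞), so the mode is x_m = 4.6000.
Mean = α·x_m/(α−1) = 5.7·4.6/4.7 = 5.5787.
The mean is pulled above the mode by the posterior's right skew.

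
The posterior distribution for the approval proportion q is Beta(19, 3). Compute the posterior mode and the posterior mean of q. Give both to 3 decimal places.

Mode = (19−1)/(19+3−2) = 18/20 = 0.900.
Mean = 19/(19+3) = 19/22 = 0.864.

q_MAP = 0.900, E[q|data] = 0.864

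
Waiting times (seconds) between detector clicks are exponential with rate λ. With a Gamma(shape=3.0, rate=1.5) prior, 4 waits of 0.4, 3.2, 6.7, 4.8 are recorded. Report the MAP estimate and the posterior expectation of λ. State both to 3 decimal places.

MAP estimate = 0.361, posterior expectation = 0.422

Σ times = 15.1. Posterior: Gamma(shape = 3.0+4 = 7.0, rate = 1.5+15.1 = 16.6).
Mode = (α−1)/β = 6.0/16.6 = 0.361.
Mean = α/β = 7.0/16.6 = 0.422.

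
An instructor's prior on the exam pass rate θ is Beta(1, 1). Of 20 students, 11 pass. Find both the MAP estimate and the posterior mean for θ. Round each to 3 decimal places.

Posterior: Beta(1+11, 1+9) = Beta(12, 10).
Mode = (12−1)/(12+10−2) = 11/20 = 0.550.
With a flat prior the MAP equals the MLE, 11/20.
Mean = 12/(12+10) = 12/22 = 0.545.
Left-skewed posterior ⇒ mean < mode.

MAP: 0.550. Posterior mean: 0.545.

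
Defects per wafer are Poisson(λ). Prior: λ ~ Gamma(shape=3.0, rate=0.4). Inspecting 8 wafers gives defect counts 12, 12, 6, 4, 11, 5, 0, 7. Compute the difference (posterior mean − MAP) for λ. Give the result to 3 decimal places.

Σ counts = 57. Posterior: Gamma(shape = 3.0+57 = 60.0, rate = 0.4+8 = 8.4).
Mode = (α−1)/β = 59.0/8.4 = 7.024.
Mean = α/β = 60.0/8.4 = 7.143.
Difference = 7.143 − 7.024 = 0.119.
Mean > mode: the posterior has a right tail.

0.119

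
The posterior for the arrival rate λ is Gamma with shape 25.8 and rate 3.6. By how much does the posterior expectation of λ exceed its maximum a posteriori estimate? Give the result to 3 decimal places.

0.278

Mode = (α−1)/β = 24.8/3.6 = 6.889.
Mean = α/β = 25.8/3.6 = 7.167.
Difference = 7.167 − 6.889 = 0.278.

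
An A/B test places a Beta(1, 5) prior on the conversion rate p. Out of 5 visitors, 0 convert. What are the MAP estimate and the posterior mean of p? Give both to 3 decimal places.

Posterior: Beta(1+0, 5+5) = Beta(1, 10).
Since α = 1 ≤ 1 and β > 1, the Beta density is monotone decreasing on [0,1]; the mode is at 0.
Mean = 1/(1+10) = 0.091.
Right-skewed posterior ⇒ mode < mean.

p_MAP = 0.000, E[p|data] = 0.091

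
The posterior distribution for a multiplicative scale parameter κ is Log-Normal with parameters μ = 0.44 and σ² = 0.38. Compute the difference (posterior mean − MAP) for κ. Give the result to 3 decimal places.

Mode = exp(μ − σ²) = exp(0.06) = 1.062.
Mean = exp(μ + σ²/2) = exp(0.630) = 1.878.
Difference = 1.878 − 1.062 = 0.816.
Mean > mode: the posterior has a right tail.

0.816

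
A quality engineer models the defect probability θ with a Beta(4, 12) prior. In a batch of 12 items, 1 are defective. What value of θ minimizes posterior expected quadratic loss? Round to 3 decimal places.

Posterior: Beta(4+1, 12+11) = Beta(5, 23).
Mode = (5−1)/(5+23−2) = 4/26 = 0.154.
Mean = 5/(5+23) = 5/28 = 0.179.
Quadratic loss ⇒ the optimal estimator is the posterior mean.

0.179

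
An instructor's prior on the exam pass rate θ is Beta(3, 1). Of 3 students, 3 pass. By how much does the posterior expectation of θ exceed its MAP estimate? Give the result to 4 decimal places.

Posterior: Beta(3+3, 1+0) = Beta(6, 1).
Since β = 1 ≤ 1 and α > 1, the Beta density is monotone increasing on [0,1]; the mode is at 1.
Mean = 6/(6+1) = 0.8571.
Difference = 0.8571 − 1.0000 = -0.1429.

-0.1429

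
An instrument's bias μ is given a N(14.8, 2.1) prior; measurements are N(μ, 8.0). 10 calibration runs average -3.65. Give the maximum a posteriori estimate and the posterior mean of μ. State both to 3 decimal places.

μ_MAP = 1.440, E[μ|data] = 1.440

Posterior for μ is Normal. Precision-weighted mean: (1/2.1·14.8 + 10/8.0·-3.65) / (1/2.1 + 10/8.0) = 1.440.
A Normal posterior is symmetric, so mode = mean.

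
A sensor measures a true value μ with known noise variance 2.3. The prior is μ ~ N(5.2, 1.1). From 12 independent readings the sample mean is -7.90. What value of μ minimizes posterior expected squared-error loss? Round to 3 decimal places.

Posterior for μ is Normal. Precision-weighted mean: (1/1.1·5.2 + 12/2.3·-7.90) / (1/1.1 + 12/2.3) = -5.956.
A Normal posterior is symmetric, so mode = mean.
Squared-error loss ⇒ the optimal estimator is the posterior mean.

-5.956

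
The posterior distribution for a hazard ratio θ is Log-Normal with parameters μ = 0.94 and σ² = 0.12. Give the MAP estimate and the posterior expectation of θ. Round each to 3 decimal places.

MAP = 2.270; posterior mean = 2.718

Mode = exp(μ − σ²) = exp(0.82) = 2.270.
Mean = exp(μ + σ²/2) = exp(1.000) = 2.718.
Right-skewed posterior ⇒ mode < mean.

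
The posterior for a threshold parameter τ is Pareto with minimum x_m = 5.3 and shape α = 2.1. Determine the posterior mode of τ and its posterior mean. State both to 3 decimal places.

The Pareto density is strictly decreasing on [x_m, ∞), so the mode is x_m = 5.300.
Mean = α·x_m/(α−1) = 2.1·5.3/1.1 = 10.118.

MAP = 5.300; posterior mean = 10.118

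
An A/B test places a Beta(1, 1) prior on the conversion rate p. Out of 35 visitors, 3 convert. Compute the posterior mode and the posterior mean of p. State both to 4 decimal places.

Posterior: Beta(1+3, 1+32) = Beta(4, 33).
Mode = (4−1)/(4+33−2) = 3/35 = 0.0857.
Mean = 4/(4+33) = 4/37 = 0.1081.
Right-skewed posterior ⇒ mode < mean.

p_MAP = 0.0857, E[p|data] = 0.1081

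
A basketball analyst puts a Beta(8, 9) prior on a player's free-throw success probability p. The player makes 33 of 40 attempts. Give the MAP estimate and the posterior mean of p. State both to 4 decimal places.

p_MAP = 0.7273, E[p|data] = 0.7193

Posterior: Beta(8+33, 9+7) = Beta(41, 16).
Mode = (41−1)/(41+16−2) = 40/55 = 0.7273.
Mean = 41/(41+16) = 41/57 = 0.7193.
The posterior is left-skewed, so the mode exceeds the mean.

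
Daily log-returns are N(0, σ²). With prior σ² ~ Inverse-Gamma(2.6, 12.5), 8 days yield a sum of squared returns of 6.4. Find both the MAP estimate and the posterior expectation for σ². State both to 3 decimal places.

Posterior: Inverse-Gamma(shape = 2.6+8/2 = 6.6, scale = 12.5+6.4/2 = 15.7).
Mode = β/(α+1) = 15.7/7.6 = 2.066.
Mean = β/(α−1) = 15.7/5.6 = 2.804.
The mean is pulled above the mode by the posterior's right skew.

MAP = 2.066; posterior mean = 2.804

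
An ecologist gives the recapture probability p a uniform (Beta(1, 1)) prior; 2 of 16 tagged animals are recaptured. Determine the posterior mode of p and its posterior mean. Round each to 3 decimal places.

MAP = 0.125; posterior mean = 0.167

Posterior: Beta(1+2, 1+14) = Beta(3, 15).
Mode = (3−1)/(3+15−2) = 2/16 = 0.125.
With a flat prior the MAP equals the MLE, 2/16.
Mean = 3/(3+15) = 3/18 = 0.167.
Right-skewed posterior ⇒ mode < mean.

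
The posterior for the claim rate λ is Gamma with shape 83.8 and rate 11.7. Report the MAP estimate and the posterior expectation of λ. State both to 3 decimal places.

Mode = (α−1)/β = 82.8/11.7 = 7.077.
Mean = α/β = 83.8/11.7 = 7.162.

λ_MAP = 7.077, E[λ|data] = 7.162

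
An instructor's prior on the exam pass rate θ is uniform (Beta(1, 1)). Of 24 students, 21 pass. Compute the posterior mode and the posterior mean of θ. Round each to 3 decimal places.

Posterior: Beta(1+21, 1+3) = Beta(22, 4).
Mode = (22−1)/(22+4−2) = 21/24 = 0.875.
With a flat prior the MAP equals the MLE, 21/24.
Mean = 22/(22+4) = 22/26 = 0.846.
Left-skewed posterior ⇒ mean < mode.

posterior mode = 0.875, posterior mean = 0.846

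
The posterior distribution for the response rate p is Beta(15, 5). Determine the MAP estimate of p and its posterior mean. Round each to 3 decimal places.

MAP: 0.778. Posterior mean: 0.750.

Mode = (15−1)/(15+5−2) = 14/18 = 0.778.
Mean = 15/(15+5) = 15/20 = 0.750.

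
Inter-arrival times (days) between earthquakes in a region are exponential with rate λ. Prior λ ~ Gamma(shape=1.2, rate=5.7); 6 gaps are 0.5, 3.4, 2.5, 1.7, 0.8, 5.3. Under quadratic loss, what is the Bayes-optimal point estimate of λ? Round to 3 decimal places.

0.362

Σ times = 14.2. Posterior: Gamma(shape = 1.2+6 = 7.2, rate = 5.7+14.2 = 19.9).
Mode = (α−1)/β = 6.2/19.9 = 0.312.
Mean = α/β = 7.2/19.9 = 0.362.
Quadratic loss ⇒ the optimal estimator is the posterior mean.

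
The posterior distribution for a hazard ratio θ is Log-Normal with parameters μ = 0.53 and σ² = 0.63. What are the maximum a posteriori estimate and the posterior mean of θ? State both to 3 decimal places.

Mode = exp(μ − σ²) = exp(-0.10) = 0.905.
Mean = exp(μ + σ²/2) = exp(0.845) = 2.328.

MAP = 0.905, posterior mean = 2.328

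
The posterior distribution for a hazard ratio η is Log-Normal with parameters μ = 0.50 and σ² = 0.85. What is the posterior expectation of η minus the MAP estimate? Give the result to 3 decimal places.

1.817

Mode = exp(μ − σ²) = exp(-0.35) = 0.705.
Mean = exp(μ + σ²/2) = exp(0.925) = 2.522.
Difference = 2.522 − 0.705 = 1.817.
Right-skewed posterior ⇒ mode < mean.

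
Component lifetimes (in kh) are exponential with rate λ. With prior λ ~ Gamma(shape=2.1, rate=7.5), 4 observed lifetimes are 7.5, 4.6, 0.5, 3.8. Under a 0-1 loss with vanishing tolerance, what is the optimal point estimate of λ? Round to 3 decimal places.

Σ times = 16.4. Posterior: Gamma(shape = 2.1+4 = 6.1, rate = 7.5+16.4 = 23.9).
Mode = (α−1)/β = 5.1/23.9 = 0.213.
Mean = α/β = 6.1/23.9 = 0.255.
This is the posterior mode — the MAP estimate.

0.213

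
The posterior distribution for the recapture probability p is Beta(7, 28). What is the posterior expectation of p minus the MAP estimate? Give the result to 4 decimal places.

0.0182

Mode = (7−1)/(7+28−2) = 6/33 = 0.1818.
Mean = 7/(7+28) = 7/35 = 0.2000.
Difference = 0.2000 − 0.1818 = 0.0182.
Right-skewed posterior ⇒ mode < mean.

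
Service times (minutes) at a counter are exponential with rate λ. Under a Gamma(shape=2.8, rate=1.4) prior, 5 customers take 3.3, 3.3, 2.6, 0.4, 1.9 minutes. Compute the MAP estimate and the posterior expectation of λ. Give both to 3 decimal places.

Σ times = 11.5. Posterior: Gamma(shape = 2.8+5 = 7.8, rate = 1.4+11.5 = 12.9).
Mode = (α−1)/β = 6.8/12.9 = 0.527.
Mean = α/β = 7.8/12.9 = 0.605.
Right-skewed posterior ⇒ mode < mean.

λ_MAP = 0.527, E[λ|data] = 0.605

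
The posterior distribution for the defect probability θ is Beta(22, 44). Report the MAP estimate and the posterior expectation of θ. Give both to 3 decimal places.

Mode = (22−1)/(22+44−2) = 21/64 = 0.328.
Mean = 22/(22+44) = 22/66 = 0.333.

MAP = 0.328, posterior mean = 0.333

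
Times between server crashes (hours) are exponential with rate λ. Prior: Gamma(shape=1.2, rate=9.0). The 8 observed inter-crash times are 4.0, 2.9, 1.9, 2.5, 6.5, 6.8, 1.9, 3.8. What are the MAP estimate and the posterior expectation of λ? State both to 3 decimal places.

Σ times = 30.3. Posterior: Gamma(shape = 1.2+8 = 9.2, rate = 9.0+30.3 = 39.3).
Mode = (α−1)/β = 8.2/39.3 = 0.209.
Mean = α/β = 9.2/39.3 = 0.234.

MAP = 0.209, posterior mean = 0.234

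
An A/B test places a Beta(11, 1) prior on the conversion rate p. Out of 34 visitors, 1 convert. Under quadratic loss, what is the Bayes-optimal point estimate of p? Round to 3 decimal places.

0.261

Posterior: Beta(11+1, 1+33) = Beta(12, 34).
Mode = (12−1)/(12+34−2) = 11/44 = 0.250.
Mean = 12/(12+34) = 12/46 = 0.261.
Quadratic loss ⇒ the optimal estimator is the posterior mean.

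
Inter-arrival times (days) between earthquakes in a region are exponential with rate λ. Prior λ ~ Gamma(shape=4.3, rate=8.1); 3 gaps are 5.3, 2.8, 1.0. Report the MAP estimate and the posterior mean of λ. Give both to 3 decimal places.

λ_MAP = 0.366, E[λ|data] = 0.424

Σ times = 9.1. Posterior: Gamma(shape = 4.3+3 = 7.3, rate = 8.1+9.1 = 17.2).
Mode = (α−1)/β = 6.3/17.2 = 0.366.
Mean = α/β = 7.3/17.2 = 0.424.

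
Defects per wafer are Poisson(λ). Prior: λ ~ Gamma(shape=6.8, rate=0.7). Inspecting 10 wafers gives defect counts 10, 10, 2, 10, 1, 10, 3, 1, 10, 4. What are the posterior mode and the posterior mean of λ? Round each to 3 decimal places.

MAP = 6.243, posterior mean = 6.336

Σ counts = 61. Posterior: Gamma(shape = 6.8+61 = 67.8, rate = 0.7+10 = 10.7).
Mode = (α−1)/β = 66.8/10.7 = 6.243.
Mean = α/β = 67.8/10.7 = 6.336.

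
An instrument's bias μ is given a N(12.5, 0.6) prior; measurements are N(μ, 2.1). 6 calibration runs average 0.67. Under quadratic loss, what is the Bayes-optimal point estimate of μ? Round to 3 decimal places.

Posterior for μ is Normal. Precision-weighted mean: (1/0.6·12.5 + 6/2.1·0.67) / (1/0.6 + 6/2.1) = 5.028.
A Normal posterior is symmetric, so mode = mean.
Quadratic loss ⇒ the optimal estimator is the posterior mean.

5.028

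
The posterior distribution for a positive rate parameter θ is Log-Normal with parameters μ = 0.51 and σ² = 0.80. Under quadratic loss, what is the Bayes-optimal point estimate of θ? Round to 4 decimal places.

Mode = exp(μ − σ²) = exp(-0.29) = 0.7483.
Mean = exp(μ + σ²/2) = exp(0.910) = 2.4843.
Quadratic loss ⇒ the optimal estimator is the posterior mean.

2.4843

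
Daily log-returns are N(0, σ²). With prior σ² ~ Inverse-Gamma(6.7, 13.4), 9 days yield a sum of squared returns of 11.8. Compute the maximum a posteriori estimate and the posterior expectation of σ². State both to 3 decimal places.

Posterior: Inverse-Gamma(shape = 6.7+9/2 = 11.2, scale = 13.4+11.8/2 = 19.3).
Mode = β/(α+1) = 19.3/12.2 = 1.582.
Mean = β/(α−1) = 19.3/10.2 = 1.892.
Mean > mode: the posterior has a right tail.

maximum a posteriori estimate = 1.582, posterior expectation = 1.892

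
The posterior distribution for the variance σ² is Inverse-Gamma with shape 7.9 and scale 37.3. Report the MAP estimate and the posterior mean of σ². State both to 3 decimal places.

Mode = β/(α+1) = 37.3/8.9 = 4.191.
Mean = β/(α−1) = 37.3/6.9 = 5.406.
Right-skewed posterior ⇒ mode < mean.

MAP = 4.191, posterior mean = 5.406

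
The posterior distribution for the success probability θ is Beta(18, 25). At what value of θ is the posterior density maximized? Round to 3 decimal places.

Mode = (18−1)/(18+25−2) = 17/41 = 0.415.
Mean = 18/(18+25) = 18/43 = 0.419.
This is the posterior mode — the MAP estimate.

0.415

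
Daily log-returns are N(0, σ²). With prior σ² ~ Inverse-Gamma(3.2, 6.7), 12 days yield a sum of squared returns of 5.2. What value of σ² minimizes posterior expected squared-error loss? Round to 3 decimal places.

Posterior: Inverse-Gamma(shape = 3.2+12/2 = 9.2, scale = 6.7+5.2/2 = 9.3).
Mode = β/(α+1) = 9.3/10.2 = 0.912.
Mean = β/(α−1) = 9.3/8.2 = 1.134.
Squared-error loss ⇒ the optimal estimator is the posterior mean.

1.134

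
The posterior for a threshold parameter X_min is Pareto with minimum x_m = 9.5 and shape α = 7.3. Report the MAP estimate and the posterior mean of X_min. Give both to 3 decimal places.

MAP: 9.500. Posterior mean: 11.008.

The Pareto density is strictly decreasing on [x_m, ∞), so the mode is x_m = 9.500.
Mean = α·x_m/(α−1) = 7.3·9.5/6.3 = 11.008.
The mean is pulled above the mode by the posterior's right skew.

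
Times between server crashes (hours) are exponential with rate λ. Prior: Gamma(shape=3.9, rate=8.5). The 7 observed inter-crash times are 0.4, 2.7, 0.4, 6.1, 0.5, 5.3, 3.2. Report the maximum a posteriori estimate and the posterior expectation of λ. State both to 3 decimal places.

MAP: 0.365. Posterior mean: 0.402.

Σ times = 18.6. Posterior: Gamma(shape = 3.9+7 = 10.9, rate = 8.5+18.6 = 27.1).
Mode = (α−1)/β = 9.9/27.1 = 0.365.
Mean = α/β = 10.9/27.1 = 0.402.
The posterior is right-skewed, so the mean exceeds the mode.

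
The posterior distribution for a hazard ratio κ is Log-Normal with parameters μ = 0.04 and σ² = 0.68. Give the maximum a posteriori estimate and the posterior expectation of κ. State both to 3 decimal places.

Mode = exp(μ − σ²) = exp(-0.64) = 0.527.
Mean = exp(μ + σ²/2) = exp(0.380) = 1.462.
Mean > mode: the posterior has a right tail.

maximum a posteriori estimate = 0.527, posterior expectation = 1.462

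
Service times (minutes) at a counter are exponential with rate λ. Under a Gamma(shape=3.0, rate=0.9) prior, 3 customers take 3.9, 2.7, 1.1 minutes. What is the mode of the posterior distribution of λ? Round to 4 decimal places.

0.5814

Σ times = 7.7. Posterior: Gamma(shape = 3.0+3 = 6.0, rate = 0.9+7.7 = 8.6).
Mode = (α−1)/β = 5.0/8.6 = 0.5814.
Mean = α/β = 6.0/8.6 = 0.6977.
This is the posterior mode — the MAP estimate.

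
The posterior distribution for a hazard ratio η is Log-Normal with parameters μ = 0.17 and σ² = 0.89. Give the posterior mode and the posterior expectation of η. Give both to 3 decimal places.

posterior mode = 0.487, posterior expectation = 1.850

Mode = exp(μ − σ²) = exp(-0.72) = 0.487.
Mean = exp(μ + σ²/2) = exp(0.615) = 1.850.
The mean is pulled above the mode by the posterior's right skew.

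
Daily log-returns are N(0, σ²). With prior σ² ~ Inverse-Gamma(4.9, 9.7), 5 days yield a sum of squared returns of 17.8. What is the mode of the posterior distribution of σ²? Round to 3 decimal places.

2.214

Posterior: Inverse-Gamma(shape = 4.9+5/2 = 7.4, scale = 9.7+17.8/2 = 18.6).
Mode = β/(α+1) = 18.6/8.4 = 2.214.
Mean = β/(α−1) = 18.6/6.4 = 2.906.
This is the posterior mode — the MAP estimate.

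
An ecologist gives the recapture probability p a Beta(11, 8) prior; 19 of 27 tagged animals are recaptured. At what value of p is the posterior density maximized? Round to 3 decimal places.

Posterior: Beta(11+19, 8+8) = Beta(30, 16).
Mode = (30−1)/(30+16−2) = 29/44 = 0.659.
Mean = 30/(30+16) = 30/46 = 0.652.
This is the posterior mode — the MAP estimate.

0.659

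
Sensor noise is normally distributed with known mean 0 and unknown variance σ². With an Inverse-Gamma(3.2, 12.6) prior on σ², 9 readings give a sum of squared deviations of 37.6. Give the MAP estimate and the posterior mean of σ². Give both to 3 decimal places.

MAP estimate = 3.609, posterior mean = 4.687

Posterior: Inverse-Gamma(shape = 3.2+9/2 = 7.7, scale = 12.6+37.6/2 = 31.4).
Mode = β/(α+1) = 31.4/8.7 = 3.609.
Mean = β/(α−1) = 31.4/6.7 = 4.687.
Right-skewed posterior ⇒ mode < mean.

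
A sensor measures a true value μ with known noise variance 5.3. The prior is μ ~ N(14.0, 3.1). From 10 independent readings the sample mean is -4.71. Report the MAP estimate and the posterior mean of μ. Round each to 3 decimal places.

MAP: -1.978. Posterior mean: -1.978.

Posterior for μ is Normal. Precision-weighted mean: (1/3.1·14.0 + 10/5.3·-4.71) / (1/3.1 + 10/5.3) = -1.978.
A Normal posterior is symmetric, so mode = mean.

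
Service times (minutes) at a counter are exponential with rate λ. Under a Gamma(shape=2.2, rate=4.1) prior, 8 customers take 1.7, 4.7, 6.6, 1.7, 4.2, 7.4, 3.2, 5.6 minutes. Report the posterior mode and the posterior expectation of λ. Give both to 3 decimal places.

Σ times = 35.1. Posterior: Gamma(shape = 2.2+8 = 10.2, rate = 4.1+35.1 = 39.2).
Mode = (α−1)/β = 9.2/39.2 = 0.235.
Mean = α/β = 10.2/39.2 = 0.260.

MAP = 0.235; posterior mean = 0.260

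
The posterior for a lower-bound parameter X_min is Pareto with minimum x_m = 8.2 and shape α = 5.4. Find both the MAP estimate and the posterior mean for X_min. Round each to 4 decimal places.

The Pareto density is strictly decreasing on [x_m, ∞), so the mode is x_m = 8.2000.
Mean = α·x_m/(α−1) = 5.4·8.2/4.4 = 10.0636.

X_min_MAP = 8.2000, E[X_min|data] = 10.0636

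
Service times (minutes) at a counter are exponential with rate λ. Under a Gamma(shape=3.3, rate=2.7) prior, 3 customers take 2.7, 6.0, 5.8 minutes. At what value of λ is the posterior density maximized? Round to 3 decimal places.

0.308

Σ times = 14.5. Posterior: Gamma(shape = 3.3+3 = 6.3, rate = 2.7+14.5 = 17.2).
Mode = (α−1)/β = 5.3/17.2 = 0.308.
Mean = α/β = 6.3/17.2 = 0.366.
This is the posterior mode — the MAP estimate.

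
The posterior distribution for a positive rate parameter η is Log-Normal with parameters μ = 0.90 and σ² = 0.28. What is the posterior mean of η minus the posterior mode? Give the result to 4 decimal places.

Mode = exp(μ − σ²) = exp(0.62) = 1.8589.
Mean = exp(μ + σ²/2) = exp(1.040) = 2.8292.
Difference = 2.8292 − 1.8589 = 0.9703.

0.9703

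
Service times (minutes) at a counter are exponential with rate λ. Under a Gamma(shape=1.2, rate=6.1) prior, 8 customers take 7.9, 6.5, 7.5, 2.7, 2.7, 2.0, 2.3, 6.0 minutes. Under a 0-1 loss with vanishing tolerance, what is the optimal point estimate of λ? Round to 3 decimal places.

0.188

Σ times = 37.6. Posterior: Gamma(shape = 1.2+8 = 9.2, rate = 6.1+37.6 = 43.7).
Mode = (α−1)/β = 8.2/43.7 = 0.188.
Mean = α/β = 9.2/43.7 = 0.211.
This is the posterior mode — the MAP estimate.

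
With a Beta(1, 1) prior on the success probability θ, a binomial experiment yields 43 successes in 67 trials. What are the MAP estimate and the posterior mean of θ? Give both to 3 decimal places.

Posterior: Beta(1+43, 1+24) = Beta(44, 25).
Mode = (44−1)/(44+25−2) = 43/67 = 0.642.
With a flat prior the MAP equals the MLE, 43/67.
Mean = 44/(44+25) = 44/69 = 0.638.

MAP = 0.642; posterior mean = 0.638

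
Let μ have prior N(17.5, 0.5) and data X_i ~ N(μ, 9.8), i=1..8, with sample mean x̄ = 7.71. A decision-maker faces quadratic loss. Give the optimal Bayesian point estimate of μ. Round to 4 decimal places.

14.6623

Posterior for μ is Normal. Precision-weighted mean: (1/0.5·17.5 + 8/9.8·7.71) / (1/0.5 + 8/9.8) = 14.6623.
A Normal posterior is symmetric, so mode = mean.
Quadratic loss ⇒ the optimal estimator is the posterior mean.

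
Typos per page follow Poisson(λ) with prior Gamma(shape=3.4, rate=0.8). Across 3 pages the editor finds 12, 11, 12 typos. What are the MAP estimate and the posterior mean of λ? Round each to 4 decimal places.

MAP: 9.8421. Posterior mean: 10.1053.

Σ counts = 35. Posterior: Gamma(shape = 3.4+35 = 38.4, rate = 0.8+3 = 3.8).
Mode = (α−1)/β = 37.4/3.8 = 9.8421.
Mean = α/β = 38.4/3.8 = 10.1053.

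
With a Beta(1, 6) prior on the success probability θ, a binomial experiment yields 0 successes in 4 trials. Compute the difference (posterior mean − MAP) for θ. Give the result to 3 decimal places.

0.091

Posterior: Beta(1+0, 6+4) = Beta(1, 10).
Since α = 1 ≤ 1 and β > 1, the Beta density is monotone decreasing on [0,1]; the mode is at 0.
Mean = 1/(1+10) = 0.091.
Difference = 0.091 − 0.000 = 0.091.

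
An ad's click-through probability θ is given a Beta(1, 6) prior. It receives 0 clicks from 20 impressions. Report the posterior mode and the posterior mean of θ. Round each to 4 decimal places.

Posterior: Beta(1+0, 6+20) = Beta(1, 26).
Since α = 1 ≤ 1 and β > 1, the Beta density is monotone decreasing on [0,1]; the mode is at 0.
Mean = 1/(1+26) = 0.0370.
The mean is pulled above the mode by the posterior's right skew.

MAP: 0.0000. Posterior mean: 0.0370.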